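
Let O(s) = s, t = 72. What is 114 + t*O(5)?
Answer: 474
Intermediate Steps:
114 + t*O(5) = 114 + 72*5 = 114 + 360 = 474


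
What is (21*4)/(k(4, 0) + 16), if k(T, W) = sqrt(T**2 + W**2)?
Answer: 21/5 ≈ 4.2000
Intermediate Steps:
(21*4)/(k(4, 0) + 16) = (21*4)/(sqrt(4**2 + 0**2) + 16) = 84/(sqrt(16 + 0) + 16) = 84/(sqrt(16) + 16) = 84/(4 + 16) = 84/20 = 84*(1/20) = 21/5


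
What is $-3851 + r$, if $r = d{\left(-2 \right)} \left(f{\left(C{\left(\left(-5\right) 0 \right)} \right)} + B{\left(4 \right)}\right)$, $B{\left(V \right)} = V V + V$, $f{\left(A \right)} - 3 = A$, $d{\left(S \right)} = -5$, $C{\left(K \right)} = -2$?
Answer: $-3956$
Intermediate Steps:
$f{\left(A \right)} = 3 + A$
$B{\left(V \right)} = V + V^{2}$ ($B{\left(V \right)} = V^{2} + V = V + V^{2}$)
$r = -105$ ($r = - 5 \left(\left(3 - 2\right) + 4 \left(1 + 4\right)\right) = - 5 \left(1 + 4 \cdot 5\right) = - 5 \left(1 + 20\right) = \left(-5\right) 21 = -105$)
$-3851 + r = -3851 - 105 = -3956$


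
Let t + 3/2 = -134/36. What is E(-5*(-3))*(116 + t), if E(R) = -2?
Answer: -1994/9 ≈ -221.56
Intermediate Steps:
t = -47/9 (t = -3/2 - 134/36 = -3/2 - 134*1/36 = -3/2 - 67/18 = -47/9 ≈ -5.2222)
E(-5*(-3))*(116 + t) = -2*(116 - 47/9) = -2*997/9 = -1994/9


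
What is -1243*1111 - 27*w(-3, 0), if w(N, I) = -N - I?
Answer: -1381054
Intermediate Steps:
w(N, I) = -I - N
-1243*1111 - 27*w(-3, 0) = -1243*1111 - 27*(-1*0 - 1*(-3)) = -1380973 - 27*(0 + 3) = -1380973 - 27*3 = -1380973 - 81 = -1381054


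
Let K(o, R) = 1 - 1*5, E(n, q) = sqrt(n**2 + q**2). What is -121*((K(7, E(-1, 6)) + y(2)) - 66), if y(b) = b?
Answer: 8228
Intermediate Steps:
K(o, R) = -4 (K(o, R) = 1 - 5 = -4)
-121*((K(7, E(-1, 6)) + y(2)) - 66) = -121*((-4 + 2) - 66) = -121*(-2 - 66) = -121*(-68) = 8228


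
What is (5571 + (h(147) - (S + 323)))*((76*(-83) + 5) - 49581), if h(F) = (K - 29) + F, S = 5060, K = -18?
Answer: -16094592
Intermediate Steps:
h(F) = -47 + F (h(F) = (-18 - 29) + F = -47 + F)
(5571 + (h(147) - (S + 323)))*((76*(-83) + 5) - 49581) = (5571 + ((-47 + 147) - (5060 + 323)))*((76*(-83) + 5) - 49581) = (5571 + (100 - 1*5383))*((-6308 + 5) - 49581) = (5571 + (100 - 5383))*(-6303 - 49581) = (5571 - 5283)*(-55884) = 288*(-55884) = -16094592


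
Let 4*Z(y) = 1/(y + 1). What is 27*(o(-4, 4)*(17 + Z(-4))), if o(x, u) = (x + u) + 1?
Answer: 1827/4 ≈ 456.75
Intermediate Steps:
o(x, u) = 1 + u + x (o(x, u) = (u + x) + 1 = 1 + u + x)
Z(y) = 1/(4*(1 + y)) (Z(y) = 1/(4*(y + 1)) = 1/(4*(1 + y)))
27*(o(-4, 4)*(17 + Z(-4))) = 27*((1 + 4 - 4)*(17 + 1/(4*(1 - 4)))) = 27*(1*(17 + (1/4)/(-3))) = 27*(1*(17 + (1/4)*(-1/3))) = 27*(1*(17 - 1/12)) = 27*(1*(203/12)) = 27*(203/12) = 1827/4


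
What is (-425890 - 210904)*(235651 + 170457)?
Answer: -258607137752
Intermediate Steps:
(-425890 - 210904)*(235651 + 170457) = -636794*406108 = -258607137752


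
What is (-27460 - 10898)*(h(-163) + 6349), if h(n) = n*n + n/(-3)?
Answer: -1264752762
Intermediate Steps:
h(n) = n² - n/3 (h(n) = n² + n*(-⅓) = n² - n/3)
(-27460 - 10898)*(h(-163) + 6349) = (-27460 - 10898)*(-163*(-⅓ - 163) + 6349) = -38358*(-163*(-490/3) + 6349) = -38358*(79870/3 + 6349) = -38358*98917/3 = -1264752762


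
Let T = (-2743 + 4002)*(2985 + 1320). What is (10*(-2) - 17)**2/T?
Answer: 1369/5419995 ≈ 0.00025258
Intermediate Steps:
T = 5419995 (T = 1259*4305 = 5419995)
(10*(-2) - 17)**2/T = (10*(-2) - 17)**2/5419995 = (-20 - 17)**2*(1/5419995) = (-37)**2*(1/5419995) = 1369*(1/5419995) = 1369/5419995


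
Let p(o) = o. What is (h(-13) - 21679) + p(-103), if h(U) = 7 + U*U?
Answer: -21606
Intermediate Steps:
h(U) = 7 + U**2
(h(-13) - 21679) + p(-103) = ((7 + (-13)**2) - 21679) - 103 = ((7 + 169) - 21679) - 103 = (176 - 21679) - 103 = -21503 - 103 = -21606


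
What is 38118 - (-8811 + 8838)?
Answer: 38091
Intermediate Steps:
38118 - (-8811 + 8838) = 38118 - 1*27 = 38118 - 27 = 38091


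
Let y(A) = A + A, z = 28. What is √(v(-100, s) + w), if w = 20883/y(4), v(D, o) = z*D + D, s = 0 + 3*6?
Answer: I*√4634/4 ≈ 17.018*I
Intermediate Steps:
y(A) = 2*A
s = 18 (s = 0 + 18 = 18)
v(D, o) = 29*D (v(D, o) = 28*D + D = 29*D)
w = 20883/8 (w = 20883/((2*4)) = 20883/8 ≈ 2610.4)
√(v(-100, s) + w) = √(29*(-100) + 20883/8) = √(-2900 + 20883/8) = √(-2317/8) = I*√4634/4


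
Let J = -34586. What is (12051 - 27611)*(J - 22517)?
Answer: 888522680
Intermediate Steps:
(12051 - 27611)*(J - 22517) = (12051 - 27611)*(-34586 - 22517) = -15560*(-57103) = 888522680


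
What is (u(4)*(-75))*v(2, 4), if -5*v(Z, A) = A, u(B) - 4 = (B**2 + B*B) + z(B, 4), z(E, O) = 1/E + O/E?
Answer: 2235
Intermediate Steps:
z(E, O) = 1/E + O/E
u(B) = 4 + 2*B**2 + 5/B (u(B) = 4 + ((B**2 + B*B) + (1 + 4)/B) = 4 + ((B**2 + B**2) + 5/B) = 4 + (2*B**2 + 5/B) = 4 + 2*B**2 + 5/B)
v(Z, A) = -A/5
(u(4)*(-75))*v(2, 4) = ((4 + 2*4**2 + 5/4)*(-75))*(-1/5*4) = ((4 + 2*16 + 5*(1/4))*(-75))*(-4/5) = ((4 + 32 + 5/4)*(-75))*(-4/5) = ((149/4)*(-75))*(-4/5) = -11175/4*(-4/5) = 2235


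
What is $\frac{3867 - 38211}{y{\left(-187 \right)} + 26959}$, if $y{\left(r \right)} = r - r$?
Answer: $- \frac{34344}{26959} \approx -1.2739$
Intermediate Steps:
$y{\left(r \right)} = 0$
$\frac{3867 - 38211}{y{\left(-187 \right)} + 26959} = \frac{3867 - 38211}{0 + 26959} = - \frac{34344}{26959}$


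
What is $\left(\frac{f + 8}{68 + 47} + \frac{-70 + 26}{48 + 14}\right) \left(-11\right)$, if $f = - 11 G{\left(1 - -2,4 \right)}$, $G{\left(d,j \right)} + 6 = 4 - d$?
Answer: $\frac{6347}{3565} \approx 1.7804$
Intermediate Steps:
$G{\left(d,j \right)} = -2 - d$ ($G{\left(d,j \right)} = -6 - \left(-4 + d\right) = -2 - d$)
$f = 55$ ($f = - 11 \left(-2 - \left(1 - -2\right)\right) = - 11 \left(-2 - \left(1 + 2\right)\right) = - 11 \left(-2 - 3\right) = \left(-11\right) \left(-5\right) = 55$)
$\left(\frac{f + 8}{68 + 47} + \frac{-70 + 26}{48 + 14}\right) \left(-11\right) = \left(\frac{55 + 8}{68 + 47} + \frac{-70 + 26}{48 + 14}\right) \left(-11\right) = \left(\frac{63}{115} - \frac{44}{62}\right) \left(-11\right) = \left(63 \cdot \frac{1}{115} - \frac{22}{31}\right) \left(-11\right) = \left(\frac{63}{115} - \frac{22}{31}\right) \left(-11\right) = \left(- \frac{577}{3565}\right) \left(-11\right) = \frac{6347}{3565}$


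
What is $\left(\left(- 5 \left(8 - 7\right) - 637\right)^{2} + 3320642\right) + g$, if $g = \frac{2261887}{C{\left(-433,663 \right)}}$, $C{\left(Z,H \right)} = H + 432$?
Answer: $\frac{4089684457}{1095} \approx 3.7349 \cdot 10^{6}$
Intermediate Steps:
$C{\left(Z,H \right)} = 432 + H$
$g = \frac{2261887}{1095}$ ($g = \frac{2261887}{432 + 663} = \frac{2261887}{1095} \approx 2065.6$)
$\left(\left(- 5 \left(8 - 7\right) - 637\right)^{2} + 3320642\right) + g = \left(\left(- 5 \left(8 - 7\right) - 637\right)^{2} + 3320642\right) + \frac{2261887}{1095} = \left(\left(\left(-5\right) 1 - 637\right)^{2} + 3320642\right) + \frac{2261887}{1095} = \left(\left(-5 - 637\right)^{2} + 3320642\right) + \frac{2261887}{1095} = \left(\left(-642\right)^{2} + 3320642\right) + \frac{2261887}{1095} = \left(412164 + 3320642\right) + \frac{2261887}{1095} = 3732806 + \frac{2261887}{1095} = \frac{4089684457}{1095}$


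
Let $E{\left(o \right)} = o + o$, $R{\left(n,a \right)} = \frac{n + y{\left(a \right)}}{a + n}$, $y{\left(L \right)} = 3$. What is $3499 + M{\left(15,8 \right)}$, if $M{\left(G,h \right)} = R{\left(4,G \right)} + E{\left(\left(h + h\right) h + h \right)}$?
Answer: $\frac{71656}{19} \approx 3771.4$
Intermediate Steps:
$R{\left(n,a \right)} = \frac{3 + n}{a + n}$ ($R{\left(n,a \right)} = \frac{n + 3}{a + n} = \frac{3 + n}{a + n}$)
$E{\left(o \right)} = 2 o$
$M{\left(G,h \right)} = 2 h + 4 h^{2} + \frac{7}{4 + G}$ ($M{\left(G,h \right)} = \frac{3 + 4}{G + 4} + 2 \left(\left(h + h\right) h + h\right) = \frac{1}{4 + G} 7 + 2 \left(2 h h + h\right) = \frac{7}{4 + G} + 2 \left(2 h^{2} + h\right) = \frac{7}{4 + G} + 2 \left(h + 2 h^{2}\right) = \frac{7}{4 + G} + \left(2 h + 4 h^{2}\right) = 2 h + 4 h^{2} + \frac{7}{4 + G}$)
$3499 + M{\left(15,8 \right)} = 3499 + \frac{7 + 2 \cdot 8 \left(1 + 2 \cdot 8\right) \left(4 + 15\right)}{4 + 15} = 3499 + \frac{7 + 2 \cdot 8 \left(1 + 16\right) 19}{19} = 3499 + \frac{7 + 2 \cdot 8 \cdot 17 \cdot 19}{19} = 3499 + \frac{7 + 5168}{19} = 3499 + \frac{1}{19} \cdot 5175 = 3499 + \frac{5175}{19} = \frac{71656}{19}$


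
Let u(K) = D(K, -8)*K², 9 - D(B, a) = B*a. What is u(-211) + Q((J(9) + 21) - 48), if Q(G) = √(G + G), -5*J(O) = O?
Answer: -74750759 + 12*I*√10/5 ≈ -7.4751e+7 + 7.5895*I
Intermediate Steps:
J(O) = -O/5
D(B, a) = 9 - B*a
Q(G) = √2*√G (Q(G) = √(2*G) = √2*√G)
u(K) = K²*(9 + 8*K) (u(K) = (9 - 1*K*(-8))*K² = (9 + 8*K)*K² = K²*(9 + 8*K))
u(-211) + Q((J(9) + 21) - 48) = (-211)²*(9 + 8*(-211)) + √2*√((-⅕*9 + 21) - 48) = 44521*(9 - 1688) + √2*√((-9/5 + 21) - 48) = 44521*(-1679) + √2*√(96/5 - 48) = -74750759 + √2*√(-144/5) = -74750759 + √2*(12*I*√5/5) = -74750759 + 12*I*√10/5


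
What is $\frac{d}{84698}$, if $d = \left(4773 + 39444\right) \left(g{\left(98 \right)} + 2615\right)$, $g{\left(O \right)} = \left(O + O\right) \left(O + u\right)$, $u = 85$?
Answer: $\frac{1701602811}{84698} \approx 20090.0$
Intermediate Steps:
$g{\left(O \right)} = 2 O \left(85 + O\right)$ ($g{\left(O \right)} = \left(O + O\right) \left(O + 85\right) = 2 O \left(85 + O\right)$)
$d = 1701602811$ ($d = \left(4773 + 39444\right) \left(2 \cdot 98 \left(85 + 98\right) + 2615\right) = 44217 \left(2 \cdot 98 \cdot 183 + 2615\right) = 44217 \left(35868 + 2615\right) = 44217 \cdot 38483 = 1701602811$)
$\frac{d}{84698} = \frac{1701602811}{84698}$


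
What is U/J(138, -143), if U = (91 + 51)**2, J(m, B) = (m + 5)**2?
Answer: 20164/20449 ≈ 0.98606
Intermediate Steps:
J(m, B) = (5 + m)**2
U = 20164 (U = 142**2 = 20164)
U/J(138, -143) = 20164/((5 + 138)**2) = 20164/(143**2) = 20164/20449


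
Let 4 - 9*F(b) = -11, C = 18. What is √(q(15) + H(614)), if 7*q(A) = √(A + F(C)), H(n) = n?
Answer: √(270774 + 105*√6)/21 ≈ 24.791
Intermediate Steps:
F(b) = 5/3 (F(b) = 4/9 - ⅑*(-11) = 4/9 + 11/9 = 5/3)
q(A) = √(5/3 + A)/7 (q(A) = √(A + 5/3)/7 = √(5/3 + A)/7)
√(q(15) + H(614)) = √(√(15 + 9*15)/21 + 614) = √(√(15 + 135)/21 + 614) = √(√150/21 + 614) = √((5*√6)/21 + 614) = √(5*√6/21 + 614) = √(614 + 5*√6/21)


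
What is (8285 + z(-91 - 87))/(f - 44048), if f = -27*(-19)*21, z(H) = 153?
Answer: -8438/33275 ≈ -0.25358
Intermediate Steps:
f = 10773 (f = 513*21 = 10773)
(8285 + z(-91 - 87))/(f - 44048) = (8285 + 153)/(10773 - 44048) = 8438/(-33275) = 8438*(-1/33275) = -8438/33275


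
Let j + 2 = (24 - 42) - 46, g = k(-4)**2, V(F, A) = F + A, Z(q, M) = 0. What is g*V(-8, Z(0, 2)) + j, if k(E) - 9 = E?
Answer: -266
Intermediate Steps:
k(E) = 9 + E
V(F, A) = A + F
g = 25 (g = (9 - 4)**2 = 5**2 = 25)
j = -66 (j = -2 + ((24 - 42) - 46) = -2 + (-18 - 46) = -2 - 64 = -66)
g*V(-8, Z(0, 2)) + j = 25*(0 - 8) - 66 = 25*(-8) - 66 = -200 - 66 = -266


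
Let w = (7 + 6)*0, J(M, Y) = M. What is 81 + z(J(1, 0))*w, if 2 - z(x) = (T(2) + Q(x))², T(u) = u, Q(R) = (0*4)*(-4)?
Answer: 81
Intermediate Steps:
Q(R) = 0 (Q(R) = 0*(-4) = 0)
w = 0 (w = 13*0 = 0)
z(x) = -2 (z(x) = 2 - (2 + 0)² = 2 - 1*2² = 2 - 1*4 = 2 - 4 = -2)
81 + z(J(1, 0))*w = 81 - 2*0 = 81 + 0 = 81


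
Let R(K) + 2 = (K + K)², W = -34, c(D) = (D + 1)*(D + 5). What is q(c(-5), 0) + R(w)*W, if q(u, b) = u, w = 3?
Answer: -1156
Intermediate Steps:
c(D) = (1 + D)*(5 + D)
R(K) = -2 + 4*K² (R(K) = -2 + (K + K)² = -2 + (2*K)² = -2 + 4*K²)
q(c(-5), 0) + R(w)*W = (5 + (-5)² + 6*(-5)) + (-2 + 4*3²)*(-34) = (5 + 25 - 30) + (-2 + 4*9)*(-34) = 0 + (-2 + 36)*(-34) = 0 + 34*(-34) = 0 - 1156 = -1156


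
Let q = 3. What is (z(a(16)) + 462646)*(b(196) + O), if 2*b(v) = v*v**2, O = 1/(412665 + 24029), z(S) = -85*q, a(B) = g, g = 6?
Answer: 760194661985190263/436694 ≈ 1.7408e+12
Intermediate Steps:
a(B) = 6
z(S) = -255 (z(S) = -85*3 = -255)
O = 1/436694 ≈ 2.2899e-6
b(v) = v**3/2 (b(v) = (v*v**2)/2 = v**3/2)
(z(a(16)) + 462646)*(b(196) + O) = (-255 + 462646)*((1/2)*196**3 + 1/436694) = 462391*((1/2)*7529536 + 1/436694) = 462391*(3764768 + 1/436694) = 462391*(1644051596993/436694) = 760194661985190263/436694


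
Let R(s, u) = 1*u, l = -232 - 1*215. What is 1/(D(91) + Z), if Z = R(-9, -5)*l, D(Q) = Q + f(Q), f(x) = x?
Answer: 1/2417 ≈ 0.00041374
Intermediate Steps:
l = -447 (l = -232 - 215 = -447)
R(s, u) = u
D(Q) = 2*Q (D(Q) = Q + Q = 2*Q)
Z = 2235 (Z = -5*(-447) = 2235)
1/(D(91) + Z) = 1/(2*91 + 2235) = 1/(182 + 2235) = 1/2417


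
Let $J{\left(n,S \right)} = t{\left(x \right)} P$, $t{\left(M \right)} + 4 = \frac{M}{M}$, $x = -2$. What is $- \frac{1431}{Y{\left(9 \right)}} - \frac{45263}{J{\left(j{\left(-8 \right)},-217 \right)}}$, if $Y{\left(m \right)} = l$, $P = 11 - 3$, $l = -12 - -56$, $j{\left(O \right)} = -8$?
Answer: $\frac{489307}{264} \approx 1853.4$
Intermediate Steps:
$t{\left(M \right)} = -3$ ($t{\left(M \right)} = -4 + \frac{M}{M} = -4 + 1 = -3$)
$l = 44$ ($l = -12 + 56 = 44$)
$P = 8$ ($P = 11 - 3 = 8$)
$Y{\left(m \right)} = 44$
$J{\left(n,S \right)} = -24$ ($J{\left(n,S \right)} = \left(-3\right) 8 = -24$)
$- \frac{1431}{Y{\left(9 \right)}} - \frac{45263}{J{\left(j{\left(-8 \right)},-217 \right)}} = - \frac{1431}{44} - \frac{45263}{-24} = \left(-1431\right) \frac{1}{44} - - \frac{45263}{24} = - \frac{1431}{44} + \frac{45263}{24} = \frac{489307}{264}$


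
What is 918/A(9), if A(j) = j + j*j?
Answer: 51/5 ≈ 10.200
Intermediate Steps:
A(j) = j + j²
918/A(9) = 918/((9*(1 + 9))) = 918/((9*10)) = 918/90 = 918*(1/90) = 51/5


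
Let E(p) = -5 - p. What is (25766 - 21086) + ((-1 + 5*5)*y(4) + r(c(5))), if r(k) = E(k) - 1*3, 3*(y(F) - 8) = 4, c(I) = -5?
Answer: 4901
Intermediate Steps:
y(F) = 28/3 (y(F) = 8 + (⅓)*4 = 8 + 4/3 = 28/3)
r(k) = -8 - k (r(k) = (-5 - k) - 1*3 = (-5 - k) - 3 = -8 - k)
(25766 - 21086) + ((-1 + 5*5)*y(4) + r(c(5))) = (25766 - 21086) + ((-1 + 5*5)*(28/3) + (-8 - 1*(-5))) = 4680 + ((-1 + 25)*(28/3) + (-8 + 5)) = 4680 + (24*(28/3) - 3) = 4680 + (224 - 3) = 4680 + 221 = 4901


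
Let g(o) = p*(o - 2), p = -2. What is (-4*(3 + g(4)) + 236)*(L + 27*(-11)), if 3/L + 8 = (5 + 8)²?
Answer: -11475360/161 ≈ -71276.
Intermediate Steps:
g(o) = 4 - 2*o (g(o) = -2*(o - 2) = -2*(-2 + o) = 4 - 2*o)
L = 3/161 (L = 3/(-8 + (5 + 8)²) = 3/(-8 + 13²) = 3/(-8 + 169) = 3/161 ≈ 0.018634)
(-4*(3 + g(4)) + 236)*(L + 27*(-11)) = (-4*(3 + (4 - 2*4)) + 236)*(3/161 + 27*(-11)) = (-4*(3 + (4 - 8)) + 236)*(3/161 - 297) = (-4*(3 - 4) + 236)*(-47814/161) = (-4*(-1) + 236)*(-47814/161) = (4 + 236)*(-47814/161) = 240*(-47814/161) = -11475360/161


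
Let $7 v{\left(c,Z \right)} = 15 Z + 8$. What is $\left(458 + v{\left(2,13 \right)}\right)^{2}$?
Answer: $237169$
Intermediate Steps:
$v{\left(c,Z \right)} = \frac{8}{7} + \frac{15 Z}{7}$ ($v{\left(c,Z \right)} = \frac{15 Z + 8}{7} = \frac{8 + 15 Z}{7} = \frac{8}{7} + \frac{15 Z}{7}$)
$\left(458 + v{\left(2,13 \right)}\right)^{2} = \left(458 + \left(\frac{8}{7} + \frac{15}{7} \cdot 13\right)\right)^{2} = \left(458 + \left(\frac{8}{7} + \frac{195}{7}\right)\right)^{2} = \left(458 + 29\right)^{2} = 487^{2} = 237169$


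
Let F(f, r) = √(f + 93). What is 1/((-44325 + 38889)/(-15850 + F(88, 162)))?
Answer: 7925/2718 - √181/5436 ≈ 2.9133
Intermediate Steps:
F(f, r) = √(93 + f)
1/((-44325 + 38889)/(-15850 + F(88, 162))) = 1/((-44325 + 38889)/(-15850 + √(93 + 88))) = 1/(-5436/(-15850 + √181)) = 7925/2718 - √181/5436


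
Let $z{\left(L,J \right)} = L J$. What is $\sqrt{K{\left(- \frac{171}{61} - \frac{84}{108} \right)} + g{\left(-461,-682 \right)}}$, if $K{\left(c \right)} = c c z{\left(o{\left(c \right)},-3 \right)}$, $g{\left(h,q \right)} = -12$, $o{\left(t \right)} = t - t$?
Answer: $2 i \sqrt{3} \approx 3.4641 i$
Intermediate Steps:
$o{\left(t \right)} = 0$
$z{\left(L,J \right)} = J L$
$K{\left(c \right)} = 0$ ($K{\left(c \right)} = c c \left(\left(-3\right) 0\right) = c^{2} \cdot 0 = 0$)
$\sqrt{K{\left(- \frac{171}{61} - \frac{84}{108} \right)} + g{\left(-461,-682 \right)}} = \sqrt{0 - 12} = \sqrt{-12} = 2 i \sqrt{3}$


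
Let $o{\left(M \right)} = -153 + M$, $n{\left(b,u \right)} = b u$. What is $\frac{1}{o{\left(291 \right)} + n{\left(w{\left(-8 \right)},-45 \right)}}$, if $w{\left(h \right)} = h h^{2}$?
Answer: $\frac{1}{23178} \approx 4.3144 \cdot 10^{-5}$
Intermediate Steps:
$w{\left(h \right)} = h^{3}$
$\frac{1}{o{\left(291 \right)} + n{\left(w{\left(-8 \right)},-45 \right)}} = \frac{1}{\left(-153 + 291\right) + \left(-8\right)^{3} \left(-45\right)} = \frac{1}{138 - -23040} = \frac{1}{138 + 23040} = \frac{1}{23178}$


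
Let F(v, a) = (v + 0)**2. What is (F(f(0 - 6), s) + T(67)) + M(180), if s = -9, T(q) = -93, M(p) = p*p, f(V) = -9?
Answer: 32388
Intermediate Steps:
M(p) = p**2
F(v, a) = v**2
(F(f(0 - 6), s) + T(67)) + M(180) = ((-9)**2 - 93) + 180**2 = (81 - 93) + 32400 = -12 + 32400 = 32388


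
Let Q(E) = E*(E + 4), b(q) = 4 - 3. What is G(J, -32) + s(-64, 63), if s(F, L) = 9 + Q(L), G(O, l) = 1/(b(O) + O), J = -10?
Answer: 38069/9 ≈ 4229.9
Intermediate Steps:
b(q) = 1
Q(E) = E*(4 + E)
G(O, l) = 1/(1 + O)
s(F, L) = 9 + L*(4 + L)
G(J, -32) + s(-64, 63) = 1/(1 - 10) + (9 + 63*(4 + 63)) = 1/(-9) + (9 + 63*67) = -⅑ + (9 + 4221) = -⅑ + 4230 = 38069/9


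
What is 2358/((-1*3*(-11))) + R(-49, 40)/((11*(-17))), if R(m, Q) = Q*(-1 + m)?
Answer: 15362/187 ≈ 82.150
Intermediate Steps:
2358/((-1*3*(-11))) + R(-49, 40)/((11*(-17))) = 2358/((-1*3*(-11))) + (40*(-1 - 49))/((11*(-17))) = 2358/((-3*(-11))) + (40*(-50))/(-187) = 2358/33 - 2000*(-1/187) = 2358*(1/33) + 2000/187 = 786/11 + 2000/187 = 15362/187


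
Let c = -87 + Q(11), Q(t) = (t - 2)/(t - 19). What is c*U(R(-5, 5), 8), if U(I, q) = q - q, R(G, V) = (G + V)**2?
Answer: 0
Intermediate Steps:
Q(t) = (-2 + t)/(-19 + t)
U(I, q) = 0
c = -705/8 (c = -87 + (-2 + 11)/(-19 + 11) = -87 + 9/(-8) = -87 - 1/8*9 = -87 - 9/8 = -705/8 ≈ -88.125)
c*U(R(-5, 5), 8) = -705/8*0 = 0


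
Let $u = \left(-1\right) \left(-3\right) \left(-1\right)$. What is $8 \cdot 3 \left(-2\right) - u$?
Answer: $-45$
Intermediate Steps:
$u = -3$ ($u = 3 \left(-1\right) = -3$)
$8 \cdot 3 \left(-2\right) - u = 8 \cdot 3 \left(-2\right) - -3 = 24 \left(-2\right) + 3 = -48 + 3 = -45$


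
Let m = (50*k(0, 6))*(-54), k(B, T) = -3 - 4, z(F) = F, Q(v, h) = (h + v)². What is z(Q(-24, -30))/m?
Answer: 27/175 ≈ 0.15429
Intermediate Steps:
k(B, T) = -7
m = 18900 (m = (50*(-7))*(-54) = -350*(-54) = 18900)
z(Q(-24, -30))/m = (-30 - 24)²/18900 = (-54)²*(1/18900) = 2916*(1/18900) = 27/175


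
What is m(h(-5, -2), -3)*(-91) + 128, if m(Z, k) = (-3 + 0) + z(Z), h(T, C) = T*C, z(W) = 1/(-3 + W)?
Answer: 388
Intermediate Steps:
h(T, C) = C*T
m(Z, k) = -3 + 1/(-3 + Z) (m(Z, k) = (-3 + 0) + 1/(-3 + Z) = -3 + 1/(-3 + Z))
m(h(-5, -2), -3)*(-91) + 128 = ((10 - (-6)*(-5))/(-3 - 2*(-5)))*(-91) + 128 = ((10 - 3*10)/(-3 + 10))*(-91) + 128 = ((10 - 30)/7)*(-91) + 128 = ((⅐)*(-20))*(-91) + 128 = -20/7*(-91) + 128 = 260 + 128 = 388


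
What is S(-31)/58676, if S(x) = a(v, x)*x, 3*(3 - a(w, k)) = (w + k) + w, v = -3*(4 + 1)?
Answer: -1085/88014 ≈ -0.012328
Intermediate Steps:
v = -15 (v = -3*5 = -15)
a(w, k) = 3 - 2*w/3 - k/3 (a(w, k) = 3 - ((w + k) + w)/3 = 3 - ((k + w) + w)/3 = 3 - (k + 2*w)/3 = 3 + (-2*w/3 - k/3) = 3 - 2*w/3 - k/3)
S(x) = x*(13 - x/3) (S(x) = (3 - ⅔*(-15) - x/3)*x = (3 + 10 - x/3)*x = (13 - x/3)*x = x*(13 - x/3))
S(-31)/58676 = ((⅓)*(-31)*(39 - 1*(-31)))/58676 = ((⅓)*(-31)*(39 + 31))*(1/58676) = ((⅓)*(-31)*70)*(1/58676) = -2170/3*1/58676 = -1085/88014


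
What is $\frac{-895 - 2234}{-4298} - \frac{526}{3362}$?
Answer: $\frac{589925}{1032134} \approx 0.57156$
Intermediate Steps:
$\frac{-895 - 2234}{-4298} - \frac{526}{3362} = \left(-895 - 2234\right) \left(- \frac{1}{4298}\right) - \frac{263}{1681} = \left(-3129\right) \left(- \frac{1}{4298}\right) - \frac{263}{1681} = \frac{447}{614} - \frac{263}{1681} = \frac{589925}{1032134}$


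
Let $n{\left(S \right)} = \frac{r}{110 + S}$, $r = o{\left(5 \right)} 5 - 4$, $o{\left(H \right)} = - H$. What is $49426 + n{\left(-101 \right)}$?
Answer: $\frac{444805}{9} \approx 49423.0$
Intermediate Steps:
$r = -29$ ($r = \left(-1\right) 5 \cdot 5 - 4 = \left(-5\right) 5 - 4 = -25 - 4 = -29$)
$n{\left(S \right)} = - \frac{29}{110 + S}$
$49426 + n{\left(-101 \right)} = 49426 - \frac{29}{110 - 101} = 49426 - \frac{29}{9} = \frac{444805}{9}$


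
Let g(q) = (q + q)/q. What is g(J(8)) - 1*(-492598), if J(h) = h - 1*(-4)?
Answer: 492600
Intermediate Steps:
J(h) = 4 + h (J(h) = h + 4 = 4 + h)
g(q) = 2 (g(q) = (2*q)/q = 2)
g(J(8)) - 1*(-492598) = 2 - 1*(-492598) = 2 + 492598 = 492600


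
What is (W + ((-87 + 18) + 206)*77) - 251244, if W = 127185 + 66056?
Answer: -47454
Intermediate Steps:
W = 193241
(W + ((-87 + 18) + 206)*77) - 251244 = (193241 + ((-87 + 18) + 206)*77) - 251244 = (193241 + (-69 + 206)*77) - 251244 = (193241 + 137*77) - 251244 = (193241 + 10549) - 251244 = 203790 - 251244 = -47454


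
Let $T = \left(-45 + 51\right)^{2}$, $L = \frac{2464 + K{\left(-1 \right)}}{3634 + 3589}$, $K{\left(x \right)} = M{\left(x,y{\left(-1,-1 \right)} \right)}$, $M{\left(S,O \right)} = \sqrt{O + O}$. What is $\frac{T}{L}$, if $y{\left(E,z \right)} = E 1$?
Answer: $\frac{106784832}{1011883} - \frac{43338 i \sqrt{2}}{1011883} \approx 105.53 - 0.060569 i$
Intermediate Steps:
$y{\left(E,z \right)} = E$
$M{\left(S,O \right)} = \sqrt{2} \sqrt{O}$ ($M{\left(S,O \right)} = \sqrt{2 O} = \sqrt{2} \sqrt{O}$)
$K{\left(x \right)} = i \sqrt{2}$ ($K{\left(x \right)} = \sqrt{2} \sqrt{-1} = \sqrt{2} i = i \sqrt{2}$)
$L = \frac{2464}{7223} + \frac{i \sqrt{2}}{7223}$ ($L = \frac{2464 + i \sqrt{2}}{3634 + 3589} = \frac{2464 + i \sqrt{2}}{7223} = \left(2464 + i \sqrt{2}\right) \frac{1}{7223} = \frac{2464}{7223} + \frac{i \sqrt{2}}{7223} \approx 0.34113 + 0.00019579 i$)
$T = 36$ ($T = 6^{2} = 36$)
$\frac{T}{L} = \frac{36}{\frac{2464}{7223} + \frac{i \sqrt{2}}{7223}}$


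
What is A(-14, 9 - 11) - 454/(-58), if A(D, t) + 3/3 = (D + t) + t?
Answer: -324/29 ≈ -11.172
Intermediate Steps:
A(D, t) = -1 + D + 2*t (A(D, t) = -1 + ((D + t) + t) = -1 + (D + 2*t) = -1 + D + 2*t)
A(-14, 9 - 11) - 454/(-58) = (-1 - 14 + 2*(9 - 11)) - 454/(-58) = (-1 - 14 + 2*(-2)) - 454*(-1/58) = (-1 - 14 - 4) + 227/29 = -19 + 227/29 = -324/29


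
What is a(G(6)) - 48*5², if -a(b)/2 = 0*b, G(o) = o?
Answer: -1200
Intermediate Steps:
a(b) = 0 (a(b) = -0*b = -2*0 = 0)
a(G(6)) - 48*5² = 0 - 48*5² = 0 - 48*25 = 0 - 1200 = -1200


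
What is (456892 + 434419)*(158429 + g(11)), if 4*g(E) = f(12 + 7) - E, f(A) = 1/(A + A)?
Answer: 21463473907001/152 ≈ 1.4121e+11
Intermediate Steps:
f(A) = 1/(2*A)
g(E) = 1/152 - E/4 (g(E) = (1/(2*(12 + 7)) - E)/4 = ((1/2)/19 - E)/4 = ((1/2)*(1/19) - E)/4 = (1/38 - E)/4 = 1/152 - E/4)
(456892 + 434419)*(158429 + g(11)) = (456892 + 434419)*(158429 + (1/152 - 1/4*11)) = 891311*(158429 + (1/152 - 11/4)) = 891311*(158429 - 417/152) = 891311*(24080791/152) = 21463473907001/152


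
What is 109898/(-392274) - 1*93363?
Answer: -18311993680/196137 ≈ -93363.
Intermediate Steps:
109898/(-392274) - 1*93363 = 109898*(-1/392274) - 93363 = -54949/196137 - 93363 = -18311993680/196137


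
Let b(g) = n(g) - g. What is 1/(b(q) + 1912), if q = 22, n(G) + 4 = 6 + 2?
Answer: 1/1894 ≈ 0.00052798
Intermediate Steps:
n(G) = 4 (n(G) = -4 + (6 + 2) = -4 + 8 = 4)
b(g) = 4 - g
1/(b(q) + 1912) = 1/((4 - 1*22) + 1912) = 1/((4 - 22) + 1912) = 1/(-18 + 1912) = 1/1894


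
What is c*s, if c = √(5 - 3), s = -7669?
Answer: -7669*√2 ≈ -10846.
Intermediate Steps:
c = √2 ≈ 1.4142
c*s = √2*(-7669) = -7669*√2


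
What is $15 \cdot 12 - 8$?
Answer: $172$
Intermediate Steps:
$15 \cdot 12 - 8 = 180 - 8 = 172$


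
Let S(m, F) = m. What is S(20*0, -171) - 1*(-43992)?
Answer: 43992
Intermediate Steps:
S(20*0, -171) - 1*(-43992) = 20*0 - 1*(-43992) = 0 + 43992 = 43992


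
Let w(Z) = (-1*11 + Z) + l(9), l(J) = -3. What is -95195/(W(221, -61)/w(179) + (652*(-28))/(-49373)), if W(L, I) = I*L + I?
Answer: 258503450425/221865642 ≈ 1165.1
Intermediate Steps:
W(L, I) = I + I*L
w(Z) = -14 + Z (w(Z) = (-1*11 + Z) - 3 = (-11 + Z) - 3 = -14 + Z)
-95195/(W(221, -61)/w(179) + (652*(-28))/(-49373)) = -95195/((-61*(1 + 221))/(-14 + 179) + (652*(-28))/(-49373)) = -95195/(-61*222/165 - 18256*(-1/49373)) = -95195/(-13542*1/165 + 18256/49373) = -95195/(-4514/55 + 18256/49373) = -95195/(-221865642/2715515) = -95195*(-2715515/221865642) = 258503450425/221865642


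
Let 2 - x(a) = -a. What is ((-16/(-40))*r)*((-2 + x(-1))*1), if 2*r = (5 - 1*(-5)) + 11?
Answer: -21/5 ≈ -4.2000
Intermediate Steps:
x(a) = 2 + a (x(a) = 2 - (-1)*a = 2 + a)
r = 21/2 (r = ((5 - 1*(-5)) + 11)/2 = ((5 + 5) + 11)/2 = (10 + 11)/2 = (1/2)*21 = 21/2 ≈ 10.500)
((-16/(-40))*r)*((-2 + x(-1))*1) = (-16/(-40)*(21/2))*((-2 + (2 - 1))*1) = (-16*(-1/40)*(21/2))*((-2 + 1)*1) = ((2/5)*(21/2))*(-1*1) = (21/5)*(-1) = -21/5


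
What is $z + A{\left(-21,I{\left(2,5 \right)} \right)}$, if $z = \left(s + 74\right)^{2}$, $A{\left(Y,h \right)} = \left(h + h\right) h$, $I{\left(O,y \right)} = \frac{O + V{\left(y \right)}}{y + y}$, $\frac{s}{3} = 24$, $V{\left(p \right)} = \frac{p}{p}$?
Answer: $\frac{1065809}{50} \approx 21316.0$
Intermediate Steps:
$V{\left(p \right)} = 1$
$s = 72$ ($s = 3 \cdot 24 = 72$)
$I{\left(O,y \right)} = \frac{1 + O}{2 y}$ ($I{\left(O,y \right)} = \frac{O + 1}{y + y} = \frac{1 + O}{2 y}$)
$A{\left(Y,h \right)} = 2 h^{2}$ ($A{\left(Y,h \right)} = 2 h h = 2 h^{2}$)
$z = 21316$ ($z = \left(72 + 74\right)^{2} = 146^{2} = 21316$)
$z + A{\left(-21,I{\left(2,5 \right)} \right)} = 21316 + 2 \left(\frac{1 + 2}{2 \cdot 5}\right)^{2} = 21316 + 2 \left(\frac{1}{2} \cdot \frac{1}{5} \cdot 3\right)^{2} = 21316 + 2 \left(\frac{3}{10}\right)^{2} = 21316 + 2 \cdot \frac{9}{100} = 21316 + \frac{9}{50} = \frac{1065809}{50}$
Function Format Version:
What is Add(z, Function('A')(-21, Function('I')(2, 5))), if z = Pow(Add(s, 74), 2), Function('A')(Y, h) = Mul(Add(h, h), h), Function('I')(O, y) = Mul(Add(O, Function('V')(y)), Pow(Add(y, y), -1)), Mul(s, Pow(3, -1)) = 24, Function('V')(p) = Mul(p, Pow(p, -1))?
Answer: Rational(1065809, 50) ≈ 21316.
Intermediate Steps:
Function('V')(p) = 1
s = 72 (s = Mul(3, 24) = 72)
Function('I')(O, y) = Mul(Rational(1, 2), Pow(y, -1), Add(1, O)) (Function('I')(O, y) = Mul(Add(O, 1), Pow(Add(y, y), -1)) = Mul(Add(1, O), Pow(Mul(2, y), -1)) = Mul(Add(1, O), Mul(Rational(1, 2), Pow(y, -1))) = Mul(Rational(1, 2), Pow(y, -1), Add(1, O)))
Function('A')(Y, h) = Mul(2, Pow(h, 2)) (Function('A')(Y, h) = Mul(Mul(2, h), h) = Mul(2, Pow(h, 2)))
z = 21316 (z = Pow(Add(72, 74), 2) = Pow(146, 2) = 21316)
Add(z, Function('A')(-21, Function('I')(2, 5))) = Add(21316, Mul(2, Pow(Mul(Rational(1, 2), Pow(5, -1), Add(1, 2)), 2))) = Add(21316, Mul(2, Pow(Mul(Rational(1, 2), Rational(1, 5), 3), 2))) = Add(21316, Mul(2, Pow(Rational(3, 10), 2))) = Add(21316, Mul(2, Rational(9, 100))) = Add(21316, Rational(9, 50)) = Rational(1065809, 50)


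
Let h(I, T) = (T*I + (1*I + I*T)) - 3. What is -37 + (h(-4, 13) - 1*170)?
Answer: -318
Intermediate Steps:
h(I, T) = -3 + I + 2*I*T (h(I, T) = (I*T + (I + I*T)) - 3 = (I + 2*I*T) - 3 = -3 + I + 2*I*T)
-37 + (h(-4, 13) - 1*170) = -37 + ((-3 - 4 + 2*(-4)*13) - 1*170) = -37 + ((-3 - 4 - 104) - 170) = -37 + (-111 - 170) = -37 - 281 = -318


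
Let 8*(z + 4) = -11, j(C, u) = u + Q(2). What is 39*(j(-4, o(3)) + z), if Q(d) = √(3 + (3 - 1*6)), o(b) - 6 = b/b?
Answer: 507/8 ≈ 63.375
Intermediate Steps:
o(b) = 7 (o(b) = 6 + b/b = 6 + 1 = 7)
Q(d) = 0 (Q(d) = √(3 + (3 - 6)) = √(3 - 3) = √0 = 0)
j(C, u) = u (j(C, u) = u + 0 = u)
z = -43/8 (z = -4 + (⅛)*(-11) = -4 - 11/8 = -43/8 ≈ -5.3750)
39*(j(-4, o(3)) + z) = 39*(7 - 43/8) = 39*(13/8) = 507/8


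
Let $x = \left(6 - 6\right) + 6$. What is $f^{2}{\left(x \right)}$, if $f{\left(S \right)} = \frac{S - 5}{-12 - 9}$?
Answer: $\frac{1}{441} \approx 0.0022676$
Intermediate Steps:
$x = 6$ ($x = 0 + 6 = 6$)
$f{\left(S \right)} = \frac{5}{21} - \frac{S}{21}$ ($f{\left(S \right)} = \frac{-5 + S}{-21} = \left(-5 + S\right) \left(- \frac{1}{21}\right) = \frac{5}{21} - \frac{S}{21}$)
$f^{2}{\left(x \right)} = \left(\frac{5}{21} - \frac{2}{7}\right)^{2} = \left(- \frac{1}{21}\right)^{2} = \frac{1}{441}$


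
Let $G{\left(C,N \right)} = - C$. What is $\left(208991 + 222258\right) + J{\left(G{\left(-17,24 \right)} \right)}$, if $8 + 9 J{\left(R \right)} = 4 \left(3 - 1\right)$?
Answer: $431249$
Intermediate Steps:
$J{\left(R \right)} = 0$ ($J{\left(R \right)} = - \frac{8}{9} + \frac{4 \left(3 - 1\right)}{9} = - \frac{8}{9} + \frac{4 \cdot 2}{9} = - \frac{8}{9} + \frac{1}{9} \cdot 8 = - \frac{8}{9} + \frac{8}{9} = 0$)
$\left(208991 + 222258\right) + J{\left(G{\left(-17,24 \right)} \right)} = \left(208991 + 222258\right) + 0 = 431249 + 0 = 431249$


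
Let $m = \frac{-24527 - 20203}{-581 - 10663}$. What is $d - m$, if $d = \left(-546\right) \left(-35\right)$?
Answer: $\frac{35804685}{1874} \approx 19106.0$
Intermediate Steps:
$d = 19110$
$m = \frac{7455}{1874}$ ($m = - \frac{44730}{-11244} = \left(-44730\right) \left(- \frac{1}{11244}\right) = \frac{7455}{1874} \approx 3.9781$)
$d - m = 19110 - \frac{7455}{1874} = \frac{35804685}{1874}$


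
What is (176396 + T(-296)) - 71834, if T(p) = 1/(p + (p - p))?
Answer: 30950351/296 ≈ 1.0456e+5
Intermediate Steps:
T(p) = 1/p (T(p) = 1/(p + 0) = 1/p)
(176396 + T(-296)) - 71834 = (176396 + 1/(-296)) - 71834 = (176396 - 1/296) - 71834 = 52213215/296 - 71834 = 30950351/296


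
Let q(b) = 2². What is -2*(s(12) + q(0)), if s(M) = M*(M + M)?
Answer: -584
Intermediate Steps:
q(b) = 4
s(M) = 2*M² (s(M) = M*(2*M) = 2*M²)
-2*(s(12) + q(0)) = -2*(2*12² + 4) = -2*(2*144 + 4) = -2*(288 + 4) = -2*292 = -584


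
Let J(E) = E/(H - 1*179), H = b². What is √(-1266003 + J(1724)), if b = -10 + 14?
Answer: I*√33636714719/163 ≈ 1125.2*I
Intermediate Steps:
b = 4
H = 16 (H = 4² = 16)
J(E) = -E/163 (J(E) = E/(16 - 1*179) = E/(16 - 179) = E/(-163) = E*(-1/163) = -E/163)
√(-1266003 + J(1724)) = √(-1266003 - 1/163*1724) = √(-1266003 - 1724/163) = √(-206360213/163) = I*√33636714719/163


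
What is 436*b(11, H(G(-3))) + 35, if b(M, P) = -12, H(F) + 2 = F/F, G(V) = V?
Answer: -5197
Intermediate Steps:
H(F) = -1 (H(F) = -2 + F/F = -2 + 1 = -1)
436*b(11, H(G(-3))) + 35 = 436*(-12) + 35 = -5232 + 35 = -5197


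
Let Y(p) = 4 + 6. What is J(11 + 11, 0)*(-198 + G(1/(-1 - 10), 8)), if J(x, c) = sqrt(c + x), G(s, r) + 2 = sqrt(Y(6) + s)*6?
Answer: -200*sqrt(22) + 6*sqrt(218) ≈ -849.49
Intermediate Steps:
Y(p) = 10
G(s, r) = -2 + 6*sqrt(10 + s) (G(s, r) = -2 + sqrt(10 + s)*6 = -2 + 6*sqrt(10 + s))
J(11 + 11, 0)*(-198 + G(1/(-1 - 10), 8)) = sqrt(0 + (11 + 11))*(-198 + (-2 + 6*sqrt(10 + 1/(-1 - 10)))) = sqrt(0 + 22)*(-198 + (-2 + 6*sqrt(10 + 1/(-11)))) = sqrt(22)*(-198 + (-2 + 6*sqrt(10 - 1/11))) = sqrt(22)*(-198 + (-2 + 6*sqrt(109/11))) = sqrt(22)*(-198 + (-2 + 6*(sqrt(1199)/11))) = sqrt(22)*(-198 + (-2 + 6*sqrt(1199)/11)) = sqrt(22)*(-200 + 6*sqrt(1199)/11)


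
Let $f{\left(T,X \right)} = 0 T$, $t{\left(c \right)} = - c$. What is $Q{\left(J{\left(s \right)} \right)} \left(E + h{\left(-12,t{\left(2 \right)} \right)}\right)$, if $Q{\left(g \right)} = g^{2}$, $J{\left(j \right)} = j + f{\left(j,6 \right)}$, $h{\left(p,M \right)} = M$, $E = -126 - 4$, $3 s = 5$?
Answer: $- \frac{1100}{3} \approx -366.67$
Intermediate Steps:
$f{\left(T,X \right)} = 0$
$s = \frac{5}{3}$ ($s = \frac{1}{3} \cdot 5 = \frac{5}{3} \approx 1.6667$)
$E = -130$
$J{\left(j \right)} = j$ ($J{\left(j \right)} = j + 0 = j$)
$Q{\left(J{\left(s \right)} \right)} \left(E + h{\left(-12,t{\left(2 \right)} \right)}\right) = \left(\frac{5}{3}\right)^{2} \left(-130 - 2\right) = \frac{25 \left(-130 - 2\right)}{9} = \frac{25}{9} \left(-132\right) = - \frac{1100}{3}$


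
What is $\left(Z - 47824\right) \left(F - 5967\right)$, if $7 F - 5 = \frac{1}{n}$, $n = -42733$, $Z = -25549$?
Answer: $\frac{130948867426849}{299131} \approx 4.3776 \cdot 10^{8}$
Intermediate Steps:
$F = \frac{213664}{299131}$ ($F = \frac{5}{7} + \frac{1}{7 \left(-42733\right)} = \frac{5}{7} + \frac{1}{7} \left(- \frac{1}{42733}\right) = \frac{5}{7} - \frac{1}{299131} = \frac{213664}{299131} \approx 0.71428$)
$\left(Z - 47824\right) \left(F - 5967\right) = \left(-25549 - 47824\right) \left(\frac{213664}{299131} - 5967\right) = \left(-73373\right) \left(- \frac{1784701013}{299131}\right) = \frac{130948867426849}{299131}$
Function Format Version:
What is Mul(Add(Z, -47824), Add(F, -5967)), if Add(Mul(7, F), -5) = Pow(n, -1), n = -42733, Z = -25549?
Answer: Rational(130948867426849, 299131) ≈ 4.3776e+8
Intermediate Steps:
F = Rational(213664, 299131) (F = Add(Rational(5, 7), Mul(Rational(1, 7), Pow(-42733, -1))) = Add(Rational(5, 7), Mul(Rational(1, 7), Rational(-1, 42733))) = Add(Rational(5, 7), Rational(-1, 299131)) = Rational(213664, 299131) ≈ 0.71428)
Mul(Add(Z, -47824), Add(F, -5967)) = Mul(Add(-25549, -47824), Add(Rational(213664, 299131), -5967)) = Mul(-73373, Rational(-1784701013, 299131)) = Rational(130948867426849, 299131)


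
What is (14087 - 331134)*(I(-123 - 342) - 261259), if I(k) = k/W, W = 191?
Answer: 15820941421898/191 ≈ 8.2832e+10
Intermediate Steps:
I(k) = k/191
(14087 - 331134)*(I(-123 - 342) - 261259) = (14087 - 331134)*((-123 - 342)/191 - 261259) = -317047*((1/191)*(-465) - 261259) = -317047*(-465/191 - 261259) = -317047*(-49900934/191) = 15820941421898/191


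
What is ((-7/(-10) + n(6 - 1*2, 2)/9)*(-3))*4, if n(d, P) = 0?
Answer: -42/5 ≈ -8.4000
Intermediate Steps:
((-7/(-10) + n(6 - 1*2, 2)/9)*(-3))*4 = ((-7/(-10) + 0/9)*(-3))*4 = ((-7*(-⅒) + 0*(⅑))*(-3))*4 = ((7/10 + 0)*(-3))*4 = ((7/10)*(-3))*4 = -21/10*4 = -42/5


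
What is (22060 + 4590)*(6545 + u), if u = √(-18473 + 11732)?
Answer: 174424250 + 79950*I*√749 ≈ 1.7442e+8 + 2.1881e+6*I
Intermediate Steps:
u = 3*I*√749 (u = √(-6741) = 3*I*√749 ≈ 82.104*I)
(22060 + 4590)*(6545 + u) = (22060 + 4590)*(6545 + 3*I*√749) = 26650*(6545 + 3*I*√749) = 174424250 + 79950*I*√749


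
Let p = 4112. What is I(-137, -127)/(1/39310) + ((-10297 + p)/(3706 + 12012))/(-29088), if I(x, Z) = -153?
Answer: -2749828574798935/457205184 ≈ -6.0144e+6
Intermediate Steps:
I(-137, -127)/(1/39310) + ((-10297 + p)/(3706 + 12012))/(-29088) = -153/(1/39310) + ((-10297 + 4112)/(3706 + 12012))/(-29088) = -153/1/39310 - 6185/15718*(-1/29088) = -153*39310 - 6185*1/15718*(-1/29088) = -6014430 - 6185/15718*(-1/29088) = -6014430 + 6185/457205184 = -2749828574798935/457205184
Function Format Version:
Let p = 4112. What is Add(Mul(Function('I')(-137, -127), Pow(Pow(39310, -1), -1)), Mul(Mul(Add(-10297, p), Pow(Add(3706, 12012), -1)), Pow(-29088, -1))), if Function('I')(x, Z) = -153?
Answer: Rational(-2749828574798935, 457205184) ≈ -6.0144e+6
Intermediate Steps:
Add(Mul(Function('I')(-137, -127), Pow(Pow(39310, -1), -1)), Mul(Mul(Add(-10297, p), Pow(Add(3706, 12012), -1)), Pow(-29088, -1))) = Add(Mul(-153, Pow(Pow(39310, -1), -1)), Mul(Mul(Add(-10297, 4112), Pow(Add(3706, 12012), -1)), Pow(-29088, -1))) = Add(Mul(-153, Pow(Rational(1, 39310), -1)), Mul(Mul(-6185, Pow(15718, -1)), Rational(-1, 29088))) = Add(Mul(-153, 39310), Mul(Mul(-6185, Rational(1, 15718)), Rational(-1, 29088))) = Add(-6014430, Mul(Rational(-6185, 15718), Rational(-1, 29088))) = Add(-6014430, Rational(6185, 457205184)) = Rational(-2749828574798935, 457205184)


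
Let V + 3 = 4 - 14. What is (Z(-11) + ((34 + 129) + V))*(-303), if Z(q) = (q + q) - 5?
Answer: -37269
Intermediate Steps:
Z(q) = -5 + 2*q (Z(q) = 2*q - 5 = -5 + 2*q)
V = -13 (V = -3 + (4 - 14) = -3 - 10 = -13)
(Z(-11) + ((34 + 129) + V))*(-303) = ((-5 + 2*(-11)) + ((34 + 129) - 13))*(-303) = ((-5 - 22) + (163 - 13))*(-303) = (-27 + 150)*(-303) = 123*(-303) = -37269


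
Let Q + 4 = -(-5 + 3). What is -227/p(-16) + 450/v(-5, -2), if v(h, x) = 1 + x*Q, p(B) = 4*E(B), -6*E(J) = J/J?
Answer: 861/2 ≈ 430.50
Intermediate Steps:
E(J) = -1/6 (E(J) = -J/(6*J) = -1/6*1 = -1/6)
p(B) = -2/3 (p(B) = 4*(-1/6) = -2/3)
Q = -2 (Q = -4 - (-5 + 3) = -4 - 1*(-2) = -4 + 2 = -2)
v(h, x) = 1 - 2*x (v(h, x) = 1 + x*(-2) = 1 - 2*x)
-227/p(-16) + 450/v(-5, -2) = -227/(-2/3) + 450/(1 - 2*(-2)) = -227*(-3/2) + 450/(1 + 4) = 681/2 + 450/5 = 681/2 + 450*(1/5) = 681/2 + 90 = 861/2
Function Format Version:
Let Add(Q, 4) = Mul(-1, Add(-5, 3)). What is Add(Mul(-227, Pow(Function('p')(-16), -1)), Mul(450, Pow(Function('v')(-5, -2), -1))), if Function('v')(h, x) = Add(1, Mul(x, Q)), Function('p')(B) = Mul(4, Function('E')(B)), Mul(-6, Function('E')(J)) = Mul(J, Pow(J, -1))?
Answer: Rational(861, 2) ≈ 430.50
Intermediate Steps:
Function('E')(J) = Rational(-1, 6) (Function('E')(J) = Mul(Rational(-1, 6), Mul(J, Pow(J, -1))) = Mul(Rational(-1, 6), 1) = Rational(-1, 6))
Function('p')(B) = Rational(-2, 3) (Function('p')(B) = Mul(4, Rational(-1, 6)) = Rational(-2, 3))
Q = -2 (Q = Add(-4, Mul(-1, Add(-5, 3))) = Add(-4, Mul(-1, -2)) = Add(-4, 2) = -2)
Function('v')(h, x) = Add(1, Mul(-2, x)) (Function('v')(h, x) = Add(1, Mul(x, -2)) = Add(1, Mul(-2, x)))
Add(Mul(-227, Pow(Function('p')(-16), -1)), Mul(450, Pow(Function('v')(-5, -2), -1))) = Add(Mul(-227, Pow(Rational(-2, 3), -1)), Mul(450, Pow(Add(1, Mul(-2, -2)), -1))) = Add(Mul(-227, Rational(-3, 2)), Mul(450, Pow(Add(1, 4), -1))) = Add(Rational(681, 2), Mul(450, Pow(5, -1))) = Add(Rational(681, 2), Mul(450, Rational(1, 5))) = Add(Rational(681, 2), 90) = Rational(861, 2)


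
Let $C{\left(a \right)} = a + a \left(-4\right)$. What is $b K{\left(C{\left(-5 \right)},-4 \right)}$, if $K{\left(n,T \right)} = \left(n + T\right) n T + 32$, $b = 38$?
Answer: $-23864$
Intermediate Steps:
$C{\left(a \right)} = - 3 a$ ($C{\left(a \right)} = a - 4 a = - 3 a$)
$K{\left(n,T \right)} = 32 + T n \left(T + n\right)$ ($K{\left(n,T \right)} = \left(T + n\right) n T + 32 = n \left(T + n\right) T + 32 = T n \left(T + n\right) + 32 = 32 + T n \left(T + n\right)$)
$b K{\left(C{\left(-5 \right)},-4 \right)} = 38 \left(32 - 4 \left(\left(-3\right) \left(-5\right)\right)^{2} + \left(-3\right) \left(-5\right) \left(-4\right)^{2}\right) = 38 \left(32 - 4 \cdot 15^{2} + 15 \cdot 16\right) = 38 \left(32 - 900 + 240\right) = 38 \left(-628\right) = -23864$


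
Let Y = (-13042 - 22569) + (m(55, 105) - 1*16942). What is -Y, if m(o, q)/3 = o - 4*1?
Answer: 52400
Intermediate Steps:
m(o, q) = -12 + 3*o (m(o, q) = 3*(o - 4*1) = 3*(o - 4) = 3*(-4 + o) = -12 + 3*o)
Y = -52400 (Y = (-13042 - 22569) + ((-12 + 3*55) - 1*16942) = -35611 + ((-12 + 165) - 16942) = -35611 + (153 - 16942) = -35611 - 16789 = -52400)
-Y = -1*(-52400) = 52400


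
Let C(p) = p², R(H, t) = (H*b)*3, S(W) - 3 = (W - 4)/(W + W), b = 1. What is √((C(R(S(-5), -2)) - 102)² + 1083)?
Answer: √23003121/100 ≈ 47.962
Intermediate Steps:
S(W) = 3 + (-4 + W)/(2*W) (S(W) = 3 + (W - 4)/(W + W) = 3 + (-4 + W)/((2*W)) = 3 + (-4 + W)*(1/(2*W)) = 3 + (-4 + W)/(2*W))
R(H, t) = 3*H (R(H, t) = (H*1)*3 = H*3 = 3*H)
√((C(R(S(-5), -2)) - 102)² + 1083) = √(((3*(7/2 - 2/(-5)))² - 102)² + 1083) = √(((3*(7/2 - 2*(-⅕)))² - 102)² + 1083) = √(((3*(7/2 + ⅖))² - 102)² + 1083) = √(((3*(39/10))² - 102)² + 1083) = √(((117/10)² - 102)² + 1083) = √((13689/100 - 102)² + 1083) = √((3489/100)² + 1083) = √(12173121/10000 + 1083) = √(23003121/10000) = √23003121/100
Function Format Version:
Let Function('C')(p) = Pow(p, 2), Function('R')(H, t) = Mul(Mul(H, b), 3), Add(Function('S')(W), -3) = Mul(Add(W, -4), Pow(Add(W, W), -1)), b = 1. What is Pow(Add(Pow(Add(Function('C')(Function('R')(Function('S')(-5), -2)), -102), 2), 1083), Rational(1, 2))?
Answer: Mul(Rational(1, 100), Pow(23003121, Rational(1, 2))) ≈ 47.962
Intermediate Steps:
Function('S')(W) = Add(3, Mul(Rational(1, 2), Pow(W, -1), Add(-4, W))) (Function('S')(W) = Add(3, Mul(Add(W, -4), Pow(Add(W, W), -1))) = Add(3, Mul(Add(-4, W), Pow(Mul(2, W), -1))) = Add(3, Mul(Add(-4, W), Mul(Rational(1, 2), Pow(W, -1)))) = Add(3, Mul(Rational(1, 2), Pow(W, -1), Add(-4, W))))
Function('R')(H, t) = Mul(3, H) (Function('R')(H, t) = Mul(Mul(H, 1), 3) = Mul(H, 3) = Mul(3, H))
Pow(Add(Pow(Add(Function('C')(Function('R')(Function('S')(-5), -2)), -102), 2), 1083), Rational(1, 2)) = Pow(Add(Pow(Add(Pow(Mul(3, Add(Rational(7, 2), Mul(-2, Pow(-5, -1)))), 2), -102), 2), 1083), Rational(1, 2)) = Pow(Add(Pow(Add(Pow(Mul(3, Add(Rational(7, 2), Mul(-2, Rational(-1, 5)))), 2), -102), 2), 1083), Rational(1, 2)) = Pow(Add(Pow(Add(Pow(Mul(3, Add(Rational(7, 2), Rational(2, 5))), 2), -102), 2), 1083), Rational(1, 2)) = Pow(Add(Pow(Add(Pow(Mul(3, Rational(39, 10)), 2), -102), 2), 1083), Rational(1, 2)) = Pow(Add(Pow(Add(Pow(Rational(117, 10), 2), -102), 2), 1083), Rational(1, 2)) = Pow(Add(Pow(Add(Rational(13689, 100), -102), 2), 1083), Rational(1, 2)) = Pow(Add(Pow(Rational(3489, 100), 2), 1083), Rational(1, 2)) = Pow(Add(Rational(12173121, 10000), 1083), Rational(1, 2)) = Pow(Rational(23003121, 10000), Rational(1, 2)) = Mul(Rational(1, 100), Pow(23003121, Rational(1, 2)))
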